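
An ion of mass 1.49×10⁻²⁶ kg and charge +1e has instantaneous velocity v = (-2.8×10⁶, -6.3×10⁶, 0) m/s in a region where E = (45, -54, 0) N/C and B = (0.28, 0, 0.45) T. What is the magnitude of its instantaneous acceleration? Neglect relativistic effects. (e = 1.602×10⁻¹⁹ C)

v×B = (-2.84×10⁶, 1.26×10⁶, 1.76×10⁶) N/C.
E + v×B = (-2.83×10⁶, 1.26×10⁶, 1.76×10⁶) N/C.
F = q(E + v×B) = (1.602×10⁻¹⁹ C)·(-2.83×10⁶, 1.26×10⁶, 1.76×10⁶) = (-4.54×10⁻¹³, 2.02×10⁻¹³, 2.83×10⁻¹³) N.
|a| = |F|/m = 5.717×10⁻¹³/1.49×10⁻²⁶ ≈ 3.84×10¹³ m/s².

|a| ≈ 3.84×10¹³ m/s²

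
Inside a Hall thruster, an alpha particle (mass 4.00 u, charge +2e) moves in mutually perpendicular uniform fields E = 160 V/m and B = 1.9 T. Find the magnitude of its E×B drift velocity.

v_d ≈ 84 m/s

The steady drift has the magnetic force balancing the electric force, so v_d = E/B.
v_d = 160/1.9 = 84 m/s.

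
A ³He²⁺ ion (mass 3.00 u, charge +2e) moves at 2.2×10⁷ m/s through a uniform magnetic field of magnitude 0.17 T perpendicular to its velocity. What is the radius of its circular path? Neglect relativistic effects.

r ≈ 2.0 m

The magnetic force provides the centripetal force: |q|vB = mv²/r.
r = mv/(|q|B) = (4.983×10⁻²⁷)(2.2×10⁷)/((3.204×10⁻¹⁹)(0.17)) ≈ 2.0 m.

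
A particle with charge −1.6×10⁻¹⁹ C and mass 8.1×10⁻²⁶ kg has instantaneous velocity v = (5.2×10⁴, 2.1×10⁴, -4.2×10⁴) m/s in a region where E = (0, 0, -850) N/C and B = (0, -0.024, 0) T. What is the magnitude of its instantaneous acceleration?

v×B = (-1010, 0, -1250) N/C.
E + v×B = (-1010, 0, -2100) N/C.
F = q(E + v×B) = (−1.6×10⁻¹⁹ C)·(-1010, 0, -2100) = (1.61×10⁻¹⁶, 0, 3.36×10⁻¹⁶) N.
|a| = |F|/m = 3.724×10⁻¹⁶/8.1×10⁻²⁶ ≈ 4.60×10⁹ m/s².

|a| ≈ 4.60×10⁹ m/s²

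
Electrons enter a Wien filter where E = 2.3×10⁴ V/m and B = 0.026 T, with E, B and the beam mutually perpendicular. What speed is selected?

Straight-line motion ⇒ electric and magnetic forces cancel, so E = vB.
v = E/B = 2.3×10⁴/0.026 = 8.8×10⁵ m/s.
The result is independent of the particle's charge and mass.

v = 8.8×10⁵ m/s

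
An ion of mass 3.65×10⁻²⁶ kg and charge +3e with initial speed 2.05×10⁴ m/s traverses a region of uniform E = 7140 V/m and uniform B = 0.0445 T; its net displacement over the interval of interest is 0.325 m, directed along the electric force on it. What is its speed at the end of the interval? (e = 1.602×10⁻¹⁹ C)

v_f ≈ 2.48×10⁵ m/s

B does no work; ΔKE = |q|E d.
½mv_f² = ½mv₀² + |q|Ed = ½(3.65×10⁻²⁶)(2.05×10⁴)² + (4.806×10⁻¹⁹)(7140)(0.325) ≈ 7.670×10⁻¹⁸ J + 1.115×10⁻¹⁵ J ≈ 1.123×10⁻¹⁵ J.
v_f = √(2·1.123×10⁻¹⁵/3.65×10⁻²⁶) ≈ 2.48×10⁵ m/s.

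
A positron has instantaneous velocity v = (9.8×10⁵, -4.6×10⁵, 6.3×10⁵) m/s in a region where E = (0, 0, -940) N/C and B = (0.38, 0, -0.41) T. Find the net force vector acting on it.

F ≈ (3.02×10⁻¹⁴, 1.03×10⁻¹³, 2.79×10⁻¹⁴) N

v×B = (1.89×10⁵, 6.41×10⁵, 1.75×10⁵) N/C.
E + v×B = (1.89×10⁵, 6.41×10⁵, 1.74×10⁵) N/C.
F = q(E + v×B) = (1.602×10⁻¹⁹ C)·(1.89×10⁵, 6.41×10⁵, 1.74×10⁵) = (3.02×10⁻¹⁴, 1.03×10⁻¹³, 2.79×10⁻¹⁴) N.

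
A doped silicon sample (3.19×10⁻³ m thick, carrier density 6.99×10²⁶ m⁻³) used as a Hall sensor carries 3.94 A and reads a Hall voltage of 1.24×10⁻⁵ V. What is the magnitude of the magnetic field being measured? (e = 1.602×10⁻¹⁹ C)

From V_H = IB/(n e t), B = V_H n e t / I.
B = (1.24×10⁻⁵)(6.99×10²⁶)(1.602×10⁻¹⁹)(3.19×10⁻³)/3.94 ≈ 1.12 T.

B ≈ 1.12 T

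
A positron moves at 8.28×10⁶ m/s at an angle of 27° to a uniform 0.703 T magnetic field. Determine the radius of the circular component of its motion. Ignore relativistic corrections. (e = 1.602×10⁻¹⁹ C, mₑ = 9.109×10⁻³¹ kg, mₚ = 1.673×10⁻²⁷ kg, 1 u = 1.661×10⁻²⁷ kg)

r ≈ 3.04×10⁻⁵ m

v⊥ = v sinθ = 8.28×10⁶·sin27° ≈ 3.759×10⁶ m/s.
r = m v⊥/(|q|B) = (9.109×10⁻³¹)(3.759×10⁶)/((1.602×10⁻¹⁹)(0.703)) ≈ 3.04×10⁻⁵ m.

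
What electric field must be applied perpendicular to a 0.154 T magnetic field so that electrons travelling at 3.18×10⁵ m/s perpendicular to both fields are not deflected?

E = 4.90×10⁴ V/m

For straight-line motion qE = qvB, so E = vB.
E = 3.18×10⁵ × 0.154 = 4.90×10⁴ V/m.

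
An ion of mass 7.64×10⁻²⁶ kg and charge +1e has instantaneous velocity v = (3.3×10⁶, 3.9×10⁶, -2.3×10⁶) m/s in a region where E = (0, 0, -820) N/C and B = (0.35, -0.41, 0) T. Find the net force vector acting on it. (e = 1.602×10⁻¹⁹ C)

v×B = (-9.43×10⁵, -8.05×10⁵, -2.72×10⁶) N/C.
E + v×B = (-9.43×10⁵, -8.05×10⁵, -2.72×10⁶) N/C.
F = q(E + v×B) = (1.602×10⁻¹⁹ C)·(-9.43×10⁵, -8.05×10⁵, -2.72×10⁶) = (-1.51×10⁻¹³, -1.29×10⁻¹³, -4.36×10⁻¹³) N.

F ≈ (-1.51×10⁻¹³, -1.29×10⁻¹³, -4.36×10⁻¹³) N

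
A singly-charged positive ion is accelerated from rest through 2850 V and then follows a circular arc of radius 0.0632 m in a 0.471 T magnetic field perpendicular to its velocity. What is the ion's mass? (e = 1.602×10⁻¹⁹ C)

m ≈ 2.49×10⁻²⁶ kg

Combine |q|V = ½mv² and r = mv/(|q|B): eliminate v to get m = qB²r²/(2V).
m = (1.602×10⁻¹⁹)(0.471)²(0.0632)²/(2·2850) ≈ 2.49×10⁻²⁶ kg.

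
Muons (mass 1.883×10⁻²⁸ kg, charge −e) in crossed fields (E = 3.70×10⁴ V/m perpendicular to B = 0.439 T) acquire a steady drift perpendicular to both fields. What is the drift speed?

v_d ≈ 8.43×10⁴ m/s

The steady drift has the magnetic force balancing the electric force, so v_d = E/B.
v_d = 3.70×10⁴/0.439 = 8.43×10⁴ m/s.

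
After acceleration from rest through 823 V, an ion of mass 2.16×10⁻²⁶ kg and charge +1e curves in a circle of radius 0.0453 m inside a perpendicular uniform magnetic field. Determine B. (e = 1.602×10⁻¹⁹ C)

v = √(2|q|V/m) = √(2·1.602×10⁻¹⁹·823/2.16×10⁻²⁶) ≈ 1.105×10⁵ m/s.
B = mv/(|q|r) = (2.16×10⁻²⁶)(1.105×10⁵)/((1.602×10⁻¹⁹)(0.0453)) ≈ 0.329 T.

B ≈ 0.329 T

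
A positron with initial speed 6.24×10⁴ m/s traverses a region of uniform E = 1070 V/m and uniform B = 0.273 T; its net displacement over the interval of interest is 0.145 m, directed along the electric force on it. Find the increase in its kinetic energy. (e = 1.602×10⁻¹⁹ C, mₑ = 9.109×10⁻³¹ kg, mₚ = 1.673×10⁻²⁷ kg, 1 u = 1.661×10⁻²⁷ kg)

ΔKE ≈ 2.49×10⁻¹⁷ J

The magnetic force is always ⟂ v and does no work; only the electric force changes KE.
ΔKE = F_E · d = |q|E d = (1.602×10⁻¹⁹)(1070)(0.145) ≈ 2.49×10⁻¹⁷ J.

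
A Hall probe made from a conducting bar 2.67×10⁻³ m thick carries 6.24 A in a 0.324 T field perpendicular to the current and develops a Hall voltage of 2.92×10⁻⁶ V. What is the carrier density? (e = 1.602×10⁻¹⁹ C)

n ≈ 1.62×10²⁷ m⁻³

From V_H = IB/(n e t), n = IB/(V_H e t).
n = (6.24)(0.324)/((2.92×10⁻⁶)(1.602×10⁻¹⁹)(2.67×10⁻³)) ≈ 1.62×10²⁷ m⁻³.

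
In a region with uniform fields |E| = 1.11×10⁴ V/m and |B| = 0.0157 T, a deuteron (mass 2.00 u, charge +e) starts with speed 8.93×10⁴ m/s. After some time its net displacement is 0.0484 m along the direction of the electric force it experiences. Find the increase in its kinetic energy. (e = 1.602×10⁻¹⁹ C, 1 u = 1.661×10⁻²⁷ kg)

The magnetic force is always ⟂ v and does no work; only the electric force changes KE.
ΔKE = F_E · d = |q|E d = (1.602×10⁻¹⁹)(1.11×10⁴)(0.0484) ≈ 8.61×10⁻¹⁷ J.

ΔKE ≈ 8.61×10⁻¹⁷ J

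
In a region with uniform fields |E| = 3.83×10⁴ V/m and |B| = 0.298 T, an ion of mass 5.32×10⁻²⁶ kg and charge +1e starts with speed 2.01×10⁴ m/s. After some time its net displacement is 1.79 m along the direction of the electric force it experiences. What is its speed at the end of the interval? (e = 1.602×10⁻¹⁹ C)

B does no work; ΔKE = |q|E d.
½mv_f² = ½mv₀² + |q|Ed = ½(5.32×10⁻²⁶)(2.01×10⁴)² + (1.602×10⁻¹⁹)(3.83×10⁴)(1.79) ≈ 1.075×10⁻¹⁷ J + 1.098×10⁻¹⁴ J ≈ 1.099×10⁻¹⁴ J.
v_f = √(2·1.099×10⁻¹⁴/5.32×10⁻²⁶) ≈ 6.43×10⁵ m/s.

v_f ≈ 6.43×10⁵ m/s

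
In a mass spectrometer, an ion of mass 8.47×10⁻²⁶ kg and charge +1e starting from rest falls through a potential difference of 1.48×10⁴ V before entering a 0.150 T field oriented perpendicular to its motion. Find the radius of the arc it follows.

r ≈ 0.834 m

Acceleration: |q|V = ½mv² ⇒ v = √(2|q|V/m) = √(2·1.602×10⁻¹⁹·1.48×10⁴/8.47×10⁻²⁶) ≈ 2.366×10⁵ m/s.
In the field: r = mv/(|q|B) = (8.47×10⁻²⁶)(2.366×10⁵)/((1.602×10⁻¹⁹)(0.150)) ≈ 0.834 m.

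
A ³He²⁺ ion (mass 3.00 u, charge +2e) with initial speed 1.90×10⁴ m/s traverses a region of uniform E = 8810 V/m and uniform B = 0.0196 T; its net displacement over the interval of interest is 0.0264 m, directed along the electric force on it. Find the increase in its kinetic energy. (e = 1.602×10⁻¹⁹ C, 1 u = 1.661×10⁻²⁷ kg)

The magnetic force is always ⟂ v and does no work; only the electric force changes KE.
ΔKE = F_E · d = |q|E d = (3.204×10⁻¹⁹)(8810)(0.0264) ≈ 7.45×10⁻¹⁷ J.

ΔKE ≈ 7.45×10⁻¹⁷ J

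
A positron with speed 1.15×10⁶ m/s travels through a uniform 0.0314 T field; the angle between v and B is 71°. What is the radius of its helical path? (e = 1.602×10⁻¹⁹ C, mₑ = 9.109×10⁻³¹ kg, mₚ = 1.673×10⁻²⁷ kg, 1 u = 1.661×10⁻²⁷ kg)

v⊥ = v sinθ = 1.15×10⁶·sin71° ≈ 1.087×10⁶ m/s.
r = m v⊥/(|q|B) = (9.109×10⁻³¹)(1.087×10⁶)/((1.602×10⁻¹⁹)(0.0314)) ≈ 1.97×10⁻⁴ m.

r ≈ 1.97×10⁻⁴ m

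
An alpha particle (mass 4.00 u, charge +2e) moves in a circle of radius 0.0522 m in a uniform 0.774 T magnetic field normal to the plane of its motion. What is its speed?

v ≈ 1.95×10⁶ m/s

From |q|vB = mv²/r, v = |q|Br/m.
v = (3.204×10⁻¹⁹)(0.774)(0.0522)/6.644×10⁻²⁷ ≈ 1.95×10⁶ m/s.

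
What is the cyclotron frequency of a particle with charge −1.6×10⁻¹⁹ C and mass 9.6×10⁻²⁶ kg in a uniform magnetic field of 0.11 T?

f ≈ 2.9×10⁴ Hz

f = |q|B/(2πm).
f = (1.6×10⁻¹⁹)(0.11)/(2π·9.6×10⁻²⁶) ≈ 2.9×10⁴ Hz.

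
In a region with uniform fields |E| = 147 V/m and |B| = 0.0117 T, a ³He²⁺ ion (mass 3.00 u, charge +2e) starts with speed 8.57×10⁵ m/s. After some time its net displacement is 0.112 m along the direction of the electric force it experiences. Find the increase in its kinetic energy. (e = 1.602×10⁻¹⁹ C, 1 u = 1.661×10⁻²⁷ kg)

The magnetic force is always ⟂ v and does no work; only the electric force changes KE.
ΔKE = F_E · d = |q|E d = (3.204×10⁻¹⁹)(147)(0.112) ≈ 5.28×10⁻¹⁸ J.

ΔKE ≈ 5.28×10⁻¹⁸ J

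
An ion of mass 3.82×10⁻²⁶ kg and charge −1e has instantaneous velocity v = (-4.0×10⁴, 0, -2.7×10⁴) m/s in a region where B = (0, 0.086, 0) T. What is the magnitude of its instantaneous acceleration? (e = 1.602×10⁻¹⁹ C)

|a| ≈ 1.74×10¹⁰ m/s²

v×B = (2320, 0, -3440) N/C.
F = q v×B = (−1.602×10⁻¹⁹ C)·(2320, 0, -3440) = (-3.72×10⁻¹⁶, 0, 5.51×10⁻¹⁶) N.
|a| = |F|/m = 6.649×10⁻¹⁶/3.82×10⁻²⁶ ≈ 1.74×10¹⁰ m/s².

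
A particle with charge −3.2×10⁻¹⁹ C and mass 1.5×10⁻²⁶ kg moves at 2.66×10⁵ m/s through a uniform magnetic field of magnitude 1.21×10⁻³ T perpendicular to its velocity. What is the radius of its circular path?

The magnetic force provides the centripetal force: |q|vB = mv²/r.
r = mv/(|q|B) = (1.5×10⁻²⁶)(2.66×10⁵)/((3.2×10⁻¹⁹)(1.21×10⁻³)) ≈ 10.3 m.

r ≈ 10.3 m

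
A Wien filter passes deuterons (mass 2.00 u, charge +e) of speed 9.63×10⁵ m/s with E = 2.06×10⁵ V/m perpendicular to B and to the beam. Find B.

B = 0.214 T

Balance of forces in the selector: qE = qvB ⇒ B = E/v.
B = 2.06×10⁵/9.63×10⁵ = 0.214 T.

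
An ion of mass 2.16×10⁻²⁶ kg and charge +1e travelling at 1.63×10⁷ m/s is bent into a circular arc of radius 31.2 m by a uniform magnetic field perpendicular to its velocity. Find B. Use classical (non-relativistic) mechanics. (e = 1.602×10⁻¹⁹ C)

B ≈ 0.0704 T

From |q|vB = mv²/r, B = mv/(|q|r).
B = (2.16×10⁻²⁶)(1.63×10⁷)/((1.602×10⁻¹⁹)(31.2)) ≈ 0.0704 T.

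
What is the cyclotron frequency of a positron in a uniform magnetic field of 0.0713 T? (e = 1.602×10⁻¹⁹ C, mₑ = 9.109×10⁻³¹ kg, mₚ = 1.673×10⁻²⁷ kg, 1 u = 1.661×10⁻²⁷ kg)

f = |q|B/(2πm).
f = (1.602×10⁻¹⁹)(0.0713)/(2π·9.109×10⁻³¹) ≈ 2.00×10⁹ Hz.

f ≈ 2.00×10⁹ Hz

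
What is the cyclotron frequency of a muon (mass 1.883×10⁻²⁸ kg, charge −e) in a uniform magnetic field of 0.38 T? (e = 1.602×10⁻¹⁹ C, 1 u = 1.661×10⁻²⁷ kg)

f = |q|B/(2πm).
f = (1.602×10⁻¹⁹)(0.38)/(2π·1.883×10⁻²⁸) ≈ 5.1×10⁷ Hz.

f ≈ 5.1×10⁷ Hz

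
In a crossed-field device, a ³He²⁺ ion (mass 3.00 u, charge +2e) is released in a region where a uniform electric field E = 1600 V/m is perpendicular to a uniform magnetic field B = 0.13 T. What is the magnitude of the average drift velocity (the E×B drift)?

v_d ≈ 1.2×10⁴ m/s

In crossed fields the guiding centre drifts at v_d = |E×B|/B² = E/B, independent of charge and mass.
v_d = 1600/0.13 = 1.2×10⁴ m/s.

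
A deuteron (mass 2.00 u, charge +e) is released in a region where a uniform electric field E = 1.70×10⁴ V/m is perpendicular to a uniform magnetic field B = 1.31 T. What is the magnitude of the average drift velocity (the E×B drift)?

v_d ≈ 1.30×10⁴ m/s

The steady drift has the magnetic force balancing the electric force, so v_d = E/B.
v_d = 1.70×10⁴/1.31 = 1.30×10⁴ m/s.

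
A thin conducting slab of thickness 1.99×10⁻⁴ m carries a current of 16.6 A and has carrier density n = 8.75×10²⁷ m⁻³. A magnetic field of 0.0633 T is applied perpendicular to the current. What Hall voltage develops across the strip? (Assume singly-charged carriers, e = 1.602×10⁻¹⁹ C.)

V_H = IB/(n e t).
V_H = (16.6)(0.0633)/((8.75×10²⁷)(1.602×10⁻¹⁹)(1.99×10⁻⁴)) ≈ 3.77×10⁻⁶ V.

V_H ≈ 3.77×10⁻⁶ V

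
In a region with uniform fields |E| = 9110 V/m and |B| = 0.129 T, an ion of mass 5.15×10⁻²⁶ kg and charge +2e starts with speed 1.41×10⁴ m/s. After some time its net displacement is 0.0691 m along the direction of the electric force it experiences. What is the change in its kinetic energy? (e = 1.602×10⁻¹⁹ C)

ΔKE ≈ 2.02×10⁻¹⁶ J

The magnetic force is always ⟂ v and does no work; only the electric force changes KE.
ΔKE = F_E · d = |q|E d = (3.204×10⁻¹⁹)(9110)(0.0691) ≈ 2.02×10⁻¹⁶ J.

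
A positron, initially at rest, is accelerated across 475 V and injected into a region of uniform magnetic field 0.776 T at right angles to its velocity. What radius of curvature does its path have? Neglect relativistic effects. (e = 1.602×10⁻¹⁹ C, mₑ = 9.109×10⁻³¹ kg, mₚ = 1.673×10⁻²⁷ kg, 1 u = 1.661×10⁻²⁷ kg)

r ≈ 9.47×10⁻⁵ m

Acceleration: |q|V = ½mv² ⇒ v = √(2|q|V/m) = √(2·1.602×10⁻¹⁹·475/9.109×10⁻³¹) ≈ 1.293×10⁷ m/s.
In the field: r = mv/(|q|B) = (9.109×10⁻³¹)(1.293×10⁷)/((1.602×10⁻¹⁹)(0.776)) ≈ 9.47×10⁻⁵ m.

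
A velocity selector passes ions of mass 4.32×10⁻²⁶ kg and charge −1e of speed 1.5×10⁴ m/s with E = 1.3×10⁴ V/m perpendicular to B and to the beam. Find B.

B = 0.87 T

Balance of forces in the selector: qE = qvB ⇒ B = E/v.
B = 1.3×10⁴/1.5×10⁴ = 0.87 T.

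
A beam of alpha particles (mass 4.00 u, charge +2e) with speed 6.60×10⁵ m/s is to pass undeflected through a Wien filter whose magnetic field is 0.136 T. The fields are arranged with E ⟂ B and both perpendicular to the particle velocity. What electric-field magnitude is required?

For straight-line motion qE = qvB, so E = vB.
E = 6.60×10⁵ × 0.136 = 8.98×10⁴ V/m.

E = 8.98×10⁴ V/m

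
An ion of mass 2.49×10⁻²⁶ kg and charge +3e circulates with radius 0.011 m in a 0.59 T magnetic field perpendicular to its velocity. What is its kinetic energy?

v = |q|Br/m, then KE = ½mv² = (qBr)²/(2m).
v = (4.806×10⁻¹⁹)(0.59)(0.011)/2.49×10⁻²⁶ ≈ 1.253×10⁵ m/s.
KE = ½(2.49×10⁻²⁶)(1.253×10⁵)² ≈ 2.0×10⁻¹⁶ J.

KE ≈ 2.0×10⁻¹⁶ J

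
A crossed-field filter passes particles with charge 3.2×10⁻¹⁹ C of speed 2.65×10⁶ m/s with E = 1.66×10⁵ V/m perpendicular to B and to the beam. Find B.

B = 0.0626 T

Balance of forces in the selector: qE = qvB ⇒ B = E/v.
B = 1.66×10⁵/2.65×10⁶ = 0.0626 T.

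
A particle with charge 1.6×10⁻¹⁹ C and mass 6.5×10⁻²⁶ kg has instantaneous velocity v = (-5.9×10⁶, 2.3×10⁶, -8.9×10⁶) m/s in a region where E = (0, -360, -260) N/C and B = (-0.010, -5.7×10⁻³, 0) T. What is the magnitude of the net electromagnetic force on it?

|F| ≈ 1.87×10⁻¹⁴ N

v×B = (-5.07×10⁴, 8.90×10⁴, 5.66×10⁴) N/C.
E + v×B = (-5.07×10⁴, 8.86×10⁴, 5.64×10⁴) N/C.
F = q(E + v×B) = (1.6×10⁻¹⁹ C)·(-5.07×10⁴, 8.86×10⁴, 5.64×10⁴) = (-8.12×10⁻¹⁵, 1.42×10⁻¹⁴, 9.02×10⁻¹⁵) N.
|F| = 1.87×10⁻¹⁴ N.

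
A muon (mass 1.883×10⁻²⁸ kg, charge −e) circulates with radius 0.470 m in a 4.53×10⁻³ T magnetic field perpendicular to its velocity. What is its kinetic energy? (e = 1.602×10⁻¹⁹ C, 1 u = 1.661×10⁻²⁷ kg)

v = |q|Br/m, then KE = ½mv² = (qBr)²/(2m).
v = (1.602×10⁻¹⁹)(4.53×10⁻³)(0.470)/1.883×10⁻²⁸ ≈ 1.811×10⁶ m/s.
KE = ½(1.883×10⁻²⁸)(1.811×10⁶)² ≈ 3.09×10⁻¹⁶ J.

KE ≈ 3.09×10⁻¹⁶ J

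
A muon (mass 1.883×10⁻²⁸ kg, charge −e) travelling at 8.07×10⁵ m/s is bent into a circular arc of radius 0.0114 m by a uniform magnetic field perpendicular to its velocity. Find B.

From |q|vB = mv²/r, B = mv/(|q|r).
B = (1.883×10⁻²⁸)(8.07×10⁵)/((1.602×10⁻¹⁹)(0.0114)) ≈ 0.0832 T.

B ≈ 0.0832 T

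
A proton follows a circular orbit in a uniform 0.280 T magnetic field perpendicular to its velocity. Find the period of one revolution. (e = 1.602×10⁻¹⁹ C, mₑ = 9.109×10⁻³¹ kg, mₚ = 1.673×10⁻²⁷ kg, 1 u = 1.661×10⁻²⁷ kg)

The cyclotron period depends only on m, q, B: T = 2πm/(|q|B).
T = 2π(1.673×10⁻²⁷)/((1.602×10⁻¹⁹)(0.280)) ≈ 2.34×10⁻⁷ s.

T ≈ 2.34×10⁻⁷ s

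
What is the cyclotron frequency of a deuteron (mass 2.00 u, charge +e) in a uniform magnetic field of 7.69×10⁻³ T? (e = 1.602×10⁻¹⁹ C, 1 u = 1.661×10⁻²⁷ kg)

f = |q|B/(2πm).
f = (1.602×10⁻¹⁹)(7.69×10⁻³)/(2π·3.322×10⁻²⁷) ≈ 5.90×10⁴ Hz.

f ≈ 5.90×10⁴ Hz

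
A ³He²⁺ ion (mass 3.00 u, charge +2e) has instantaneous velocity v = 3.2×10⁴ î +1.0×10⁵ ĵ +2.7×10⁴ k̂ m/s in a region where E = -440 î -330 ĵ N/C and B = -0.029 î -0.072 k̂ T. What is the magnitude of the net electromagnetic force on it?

|F| ≈ 2.65×10⁻¹⁵ N

v×B = (-7200, 1520, 2900) N/C.
E + v×B = (-7640, 1190, 2900) N/C.
F = q(E + v×B) = (3.204×10⁻¹⁹ C)·(-7640, 1190, 2900) = (-2.45×10⁻¹⁵, 3.82×10⁻¹⁶, 9.29×10⁻¹⁶) N.
|F| = 2.65×10⁻¹⁵ N.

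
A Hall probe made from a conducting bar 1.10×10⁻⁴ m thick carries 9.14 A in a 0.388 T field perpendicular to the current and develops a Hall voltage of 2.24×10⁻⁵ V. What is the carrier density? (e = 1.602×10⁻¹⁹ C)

From V_H = IB/(n e t), n = IB/(V_H e t).
n = (9.14)(0.388)/((2.24×10⁻⁵)(1.602×10⁻¹⁹)(1.10×10⁻⁴)) ≈ 8.98×10²⁷ m⁻³.

n ≈ 8.98×10²⁷ m⁻³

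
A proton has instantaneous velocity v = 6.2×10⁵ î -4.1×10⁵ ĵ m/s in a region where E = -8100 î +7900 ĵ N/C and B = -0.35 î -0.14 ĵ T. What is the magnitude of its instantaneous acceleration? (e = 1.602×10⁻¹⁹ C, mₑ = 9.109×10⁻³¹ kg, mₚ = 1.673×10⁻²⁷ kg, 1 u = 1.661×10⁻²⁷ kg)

v×B = (0, 0, -2.30×10⁵) N/C.
E + v×B = (-8100, 7900, -2.30×10⁵) N/C.
F = q(E + v×B) = (1.602×10⁻¹⁹ C)·(-8100, 7900, -2.30×10⁵) = (-1.30×10⁻¹⁵, 1.27×10⁻¹⁵, -3.69×10⁻¹⁴) N.
|a| = |F|/m = 3.694×10⁻¹⁴/1.673×10⁻²⁷ ≈ 2.21×10¹³ m/s².

|a| ≈ 2.21×10¹³ m/s²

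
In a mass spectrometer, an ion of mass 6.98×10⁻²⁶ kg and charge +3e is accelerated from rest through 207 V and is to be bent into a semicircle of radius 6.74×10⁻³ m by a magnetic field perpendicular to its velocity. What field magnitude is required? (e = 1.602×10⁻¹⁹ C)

B ≈ 1.15 T

v = √(2|q|V/m) = √(2·4.806×10⁻¹⁹·207/6.98×10⁻²⁶) ≈ 5.339×10⁴ m/s.
B = mv/(|q|r) = (6.98×10⁻²⁶)(5.339×10⁴)/((4.806×10⁻¹⁹)(6.74×10⁻³)) ≈ 1.15 T.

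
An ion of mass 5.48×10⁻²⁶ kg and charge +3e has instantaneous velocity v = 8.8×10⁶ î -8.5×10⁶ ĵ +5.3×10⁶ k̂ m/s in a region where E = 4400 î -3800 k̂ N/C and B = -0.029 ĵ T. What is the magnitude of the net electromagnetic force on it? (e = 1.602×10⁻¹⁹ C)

v×B = (1.54×10⁵, 0, -2.55×10⁵) N/C.
E + v×B = (1.58×10⁵, 0, -2.59×10⁵) N/C.
F = q(E + v×B) = (4.806×10⁻¹⁹ C)·(1.58×10⁵, 0, -2.59×10⁵) = (7.60×10⁻¹⁴, 0, -1.24×10⁻¹³) N.
|F| = 1.46×10⁻¹³ N.

|F| ≈ 1.46×10⁻¹³ N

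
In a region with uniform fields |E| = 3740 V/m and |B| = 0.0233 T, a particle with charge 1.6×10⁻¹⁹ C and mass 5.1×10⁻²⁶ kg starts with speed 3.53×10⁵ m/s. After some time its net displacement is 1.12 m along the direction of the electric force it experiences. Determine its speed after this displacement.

v_f ≈ 3.88×10⁵ m/s

B does no work; ΔKE = |q|E d.
½mv_f² = ½mv₀² + |q|Ed = ½(5.1×10⁻²⁶)(3.53×10⁵)² + (1.6×10⁻¹⁹)(3740)(1.12) ≈ 3.178×10⁻¹⁵ J + 6.702×10⁻¹⁶ J ≈ 3.848×10⁻¹⁵ J.
v_f = √(2·3.848×10⁻¹⁵/5.1×10⁻²⁶) ≈ 3.88×10⁵ m/s.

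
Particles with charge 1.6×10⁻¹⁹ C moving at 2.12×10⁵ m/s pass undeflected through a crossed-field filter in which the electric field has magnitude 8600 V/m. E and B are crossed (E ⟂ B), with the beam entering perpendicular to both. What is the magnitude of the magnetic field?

Balance of forces in the selector: qE = qvB ⇒ B = E/v.
B = 8600/2.12×10⁵ = 0.0406 T.

B = 0.0406 T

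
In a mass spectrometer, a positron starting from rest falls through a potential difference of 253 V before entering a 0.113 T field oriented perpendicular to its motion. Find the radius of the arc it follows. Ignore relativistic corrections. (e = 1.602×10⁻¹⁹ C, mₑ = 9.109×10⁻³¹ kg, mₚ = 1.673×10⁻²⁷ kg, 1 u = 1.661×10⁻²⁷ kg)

Acceleration: |q|V = ½mv² ⇒ v = √(2|q|V/m) = √(2·1.602×10⁻¹⁹·253/9.109×10⁻³¹) ≈ 9.433×10⁶ m/s.
In the field: r = mv/(|q|B) = (9.109×10⁻³¹)(9.433×10⁶)/((1.602×10⁻¹⁹)(0.113)) ≈ 4.75×10⁻⁴ m.

r ≈ 4.75×10⁻⁴ m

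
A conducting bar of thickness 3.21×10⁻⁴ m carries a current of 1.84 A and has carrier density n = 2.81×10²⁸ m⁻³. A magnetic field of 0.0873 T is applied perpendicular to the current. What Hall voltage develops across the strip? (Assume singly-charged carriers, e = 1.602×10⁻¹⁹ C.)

V_H ≈ 1.11×10⁻⁷ V

V_H = IB/(n e t).
V_H = (1.84)(0.0873)/((2.81×10²⁸)(1.602×10⁻¹⁹)(3.21×10⁻⁴)) ≈ 1.11×10⁻⁷ V.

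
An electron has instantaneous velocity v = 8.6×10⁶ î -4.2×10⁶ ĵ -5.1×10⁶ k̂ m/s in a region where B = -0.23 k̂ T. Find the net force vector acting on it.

v×B = (9.66×10⁵, 1.98×10⁶, 0) N/C.
F = q v×B = (−1.602×10⁻¹⁹ C)·(9.66×10⁵, 1.98×10⁶, 0) = (-1.55×10⁻¹³, -3.17×10⁻¹³, 0) N.

F ≈ (-1.55×10⁻¹³, -3.17×10⁻¹³, 0) N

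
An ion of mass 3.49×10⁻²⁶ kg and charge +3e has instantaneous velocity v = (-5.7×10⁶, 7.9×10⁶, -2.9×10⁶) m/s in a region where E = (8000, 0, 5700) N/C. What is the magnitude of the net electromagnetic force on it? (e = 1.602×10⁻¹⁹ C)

Only an electric field acts, so F = qE = (4.806×10⁻¹⁹ C)·(8000, 0, 5700) = (3.84×10⁻¹⁵, 0, 2.74×10⁻¹⁵) N.
|F| = 4.72×10⁻¹⁵ N.

|F| ≈ 4.72×10⁻¹⁵ N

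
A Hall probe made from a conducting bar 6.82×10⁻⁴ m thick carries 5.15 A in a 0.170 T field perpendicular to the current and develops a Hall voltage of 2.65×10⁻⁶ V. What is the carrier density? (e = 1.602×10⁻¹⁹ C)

n ≈ 3.02×10²⁷ m⁻³

From V_H = IB/(n e t), n = IB/(V_H e t).
n = (5.15)(0.170)/((2.65×10⁻⁶)(1.602×10⁻¹⁹)(6.82×10⁻⁴)) ≈ 3.02×10²⁷ m⁻³.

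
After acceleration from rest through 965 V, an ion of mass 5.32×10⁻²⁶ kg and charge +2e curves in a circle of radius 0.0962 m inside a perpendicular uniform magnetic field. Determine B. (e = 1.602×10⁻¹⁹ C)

B ≈ 0.186 T

v = √(2|q|V/m) = √(2·3.204×10⁻¹⁹·965/5.32×10⁻²⁶) ≈ 1.078×10⁵ m/s.
B = mv/(|q|r) = (5.32×10⁻²⁶)(1.078×10⁵)/((3.204×10⁻¹⁹)(0.0962)) ≈ 0.186 T.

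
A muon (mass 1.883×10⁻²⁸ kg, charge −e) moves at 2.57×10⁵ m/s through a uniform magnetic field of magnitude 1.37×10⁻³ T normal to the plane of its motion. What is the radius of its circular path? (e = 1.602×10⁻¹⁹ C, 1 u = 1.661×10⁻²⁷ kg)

r ≈ 0.220 m

The magnetic force provides the centripetal force: |q|vB = mv²/r.
r = mv/(|q|B) = (1.883×10⁻²⁸)(2.57×10⁵)/((1.602×10⁻¹⁹)(1.37×10⁻³)) ≈ 0.220 m.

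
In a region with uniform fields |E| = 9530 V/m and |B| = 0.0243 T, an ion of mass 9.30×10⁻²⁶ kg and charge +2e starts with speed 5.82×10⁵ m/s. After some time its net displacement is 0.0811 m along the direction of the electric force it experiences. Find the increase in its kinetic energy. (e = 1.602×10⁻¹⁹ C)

The magnetic force is always ⟂ v and does no work; only the electric force changes KE.
ΔKE = F_E · d = |q|E d = (3.204×10⁻¹⁹)(9530)(0.0811) ≈ 2.48×10⁻¹⁶ J.

ΔKE ≈ 2.48×10⁻¹⁶ J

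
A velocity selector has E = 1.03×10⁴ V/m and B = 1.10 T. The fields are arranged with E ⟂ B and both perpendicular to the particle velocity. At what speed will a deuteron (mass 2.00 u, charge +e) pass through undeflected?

v = 9360 m/s

Zero net Lorentz force requires |qE| = |q v×B|, i.e. E = vB.
v = E/B = 1.03×10⁴/1.10 = 9360 m/s.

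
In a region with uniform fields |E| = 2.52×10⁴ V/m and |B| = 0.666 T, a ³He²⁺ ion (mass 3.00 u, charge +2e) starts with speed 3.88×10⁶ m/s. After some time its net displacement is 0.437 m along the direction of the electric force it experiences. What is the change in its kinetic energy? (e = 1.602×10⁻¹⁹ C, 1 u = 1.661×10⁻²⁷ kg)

ΔKE ≈ 3.53×10⁻¹⁵ J

The magnetic force is always ⟂ v and does no work; only the electric force changes KE.
ΔKE = F_E · d = |q|E d = (3.204×10⁻¹⁹)(2.52×10⁴)(0.437) ≈ 3.53×10⁻¹⁵ J.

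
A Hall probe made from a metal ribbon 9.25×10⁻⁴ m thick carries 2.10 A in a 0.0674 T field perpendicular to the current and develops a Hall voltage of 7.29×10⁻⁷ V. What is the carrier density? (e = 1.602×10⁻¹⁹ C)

From V_H = IB/(n e t), n = IB/(V_H e t).
n = (2.10)(0.0674)/((7.29×10⁻⁷)(1.602×10⁻¹⁹)(9.25×10⁻⁴)) ≈ 1.31×10²⁷ m⁻³.

n ≈ 1.31×10²⁷ m⁻³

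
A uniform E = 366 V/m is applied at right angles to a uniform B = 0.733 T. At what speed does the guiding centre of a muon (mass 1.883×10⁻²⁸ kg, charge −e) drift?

v_d ≈ 499 m/s

The E×B drift speed is v_d = E/B.
v_d = 366/0.733 = 499 m/s.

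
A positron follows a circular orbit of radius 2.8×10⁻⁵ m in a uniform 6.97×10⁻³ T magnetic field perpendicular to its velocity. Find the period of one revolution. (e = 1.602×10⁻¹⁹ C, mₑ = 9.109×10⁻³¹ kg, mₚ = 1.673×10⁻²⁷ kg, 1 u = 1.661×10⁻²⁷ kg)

T ≈ 5.13×10⁻⁹ s

The cyclotron period depends only on m, q, B: T = 2πm/(|q|B).
T = 2π(9.109×10⁻³¹)/((1.602×10⁻¹⁹)(6.97×10⁻³)) ≈ 5.13×10⁻⁹ s.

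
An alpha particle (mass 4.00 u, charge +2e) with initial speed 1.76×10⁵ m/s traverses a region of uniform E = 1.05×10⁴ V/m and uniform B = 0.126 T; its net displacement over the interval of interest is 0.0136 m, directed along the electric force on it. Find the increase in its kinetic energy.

ΔKE ≈ 4.58×10⁻¹⁷ J

The magnetic force is always ⟂ v and does no work; only the electric force changes KE.
ΔKE = F_E · d = |q|E d = (3.204×10⁻¹⁹)(1.05×10⁴)(0.0136) ≈ 4.58×10⁻¹⁷ J.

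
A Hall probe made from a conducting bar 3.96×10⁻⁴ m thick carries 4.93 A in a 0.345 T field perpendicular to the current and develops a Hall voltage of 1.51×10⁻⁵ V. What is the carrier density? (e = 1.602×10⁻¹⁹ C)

n ≈ 1.78×10²⁷ m⁻³

From V_H = IB/(n e t), n = IB/(V_H e t).
n = (4.93)(0.345)/((1.51×10⁻⁵)(1.602×10⁻¹⁹)(3.96×10⁻⁴)) ≈ 1.78×10²⁷ m⁻³.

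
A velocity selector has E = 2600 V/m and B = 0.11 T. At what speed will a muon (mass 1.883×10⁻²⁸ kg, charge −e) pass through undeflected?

For undeflected motion the electric and magnetic forces balance: qE = qvB.
v = E/B = 2600/0.11 = 2.4×10⁴ m/s.

v = 2.4×10⁴ m/s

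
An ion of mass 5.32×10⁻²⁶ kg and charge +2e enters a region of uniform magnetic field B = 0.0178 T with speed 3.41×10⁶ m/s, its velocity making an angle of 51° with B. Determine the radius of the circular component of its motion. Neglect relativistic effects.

v⊥ = v sinθ = 3.41×10⁶·sin51° ≈ 2.650×10⁶ m/s.
r = m v⊥/(|q|B) = (5.32×10⁻²⁶)(2.650×10⁶)/((3.204×10⁻¹⁹)(0.0178)) ≈ 24.7 m.

r ≈ 24.7 m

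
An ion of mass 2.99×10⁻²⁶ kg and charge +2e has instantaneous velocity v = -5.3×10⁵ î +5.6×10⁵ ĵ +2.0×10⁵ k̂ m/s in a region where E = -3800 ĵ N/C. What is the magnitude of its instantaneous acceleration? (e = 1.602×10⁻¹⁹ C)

Only an electric field acts, so F = qE = (3.204×10⁻¹⁹ C)·(0, -3800, 0) = (0, -1.22×10⁻¹⁵, 0) N.
|a| = |F|/m = 1.218×10⁻¹⁵/2.99×10⁻²⁶ ≈ 4.07×10¹⁰ m/s².

|a| ≈ 4.07×10¹⁰ m/s²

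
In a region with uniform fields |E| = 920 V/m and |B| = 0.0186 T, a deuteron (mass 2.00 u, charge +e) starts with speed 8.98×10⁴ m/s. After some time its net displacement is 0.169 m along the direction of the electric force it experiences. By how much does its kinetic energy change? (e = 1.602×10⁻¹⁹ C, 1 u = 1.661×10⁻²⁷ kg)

ΔKE ≈ 2.49×10⁻¹⁷ J

The magnetic force is always ⟂ v and does no work; only the electric force changes KE.
ΔKE = F_E · d = |q|E d = (1.602×10⁻¹⁹)(920)(0.169) ≈ 2.49×10⁻¹⁷ J.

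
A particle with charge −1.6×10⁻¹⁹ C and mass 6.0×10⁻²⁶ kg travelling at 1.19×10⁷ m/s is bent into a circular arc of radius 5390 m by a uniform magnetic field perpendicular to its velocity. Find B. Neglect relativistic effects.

From |q|vB = mv²/r, B = mv/(|q|r).
B = (6.0×10⁻²⁶)(1.19×10⁷)/((1.6×10⁻¹⁹)(5390)) ≈ 8.28×10⁻⁴ T.

B ≈ 8.28×10⁻⁴ T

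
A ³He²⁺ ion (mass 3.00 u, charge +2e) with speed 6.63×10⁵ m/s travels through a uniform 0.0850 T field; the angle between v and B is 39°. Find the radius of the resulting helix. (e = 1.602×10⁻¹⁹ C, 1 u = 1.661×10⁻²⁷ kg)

r ≈ 0.0763 m

v⊥ = v sinθ = 6.63×10⁵·sin39° ≈ 4.172×10⁵ m/s.
r = m v⊥/(|q|B) = (4.983×10⁻²⁷)(4.172×10⁵)/((3.204×10⁻¹⁹)(0.0850)) ≈ 0.0763 m.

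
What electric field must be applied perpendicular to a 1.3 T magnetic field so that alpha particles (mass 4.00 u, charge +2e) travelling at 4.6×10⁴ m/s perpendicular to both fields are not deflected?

For straight-line motion qE = qvB, so E = vB.
E = 4.6×10⁴ × 1.3 = 6.0×10⁴ V/m.

E = 6.0×10⁴ V/m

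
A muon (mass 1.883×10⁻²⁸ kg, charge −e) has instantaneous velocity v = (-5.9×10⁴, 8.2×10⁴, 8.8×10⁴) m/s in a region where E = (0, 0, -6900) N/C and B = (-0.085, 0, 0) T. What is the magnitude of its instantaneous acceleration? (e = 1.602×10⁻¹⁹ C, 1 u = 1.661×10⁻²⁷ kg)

v×B = (0, -7480, 6970) N/C.
E + v×B = (0, -7480, 70.0) N/C.
F = q(E + v×B) = (−1.602×10⁻¹⁹ C)·(0, -7480, 70.0) = (0, 1.20×10⁻¹⁵, -1.12×10⁻¹⁷) N.
|a| = |F|/m = 1.198×10⁻¹⁵/1.883×10⁻²⁸ ≈ 6.36×10¹² m/s².

|a| ≈ 6.36×10¹² m/s²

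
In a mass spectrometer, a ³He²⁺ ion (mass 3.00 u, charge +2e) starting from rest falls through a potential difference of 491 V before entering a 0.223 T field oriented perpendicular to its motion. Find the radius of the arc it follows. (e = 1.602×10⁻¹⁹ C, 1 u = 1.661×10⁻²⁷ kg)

Acceleration: |q|V = ½mv² ⇒ v = √(2|q|V/m) = √(2·3.204×10⁻¹⁹·491/4.983×10⁻²⁷) ≈ 2.513×10⁵ m/s.
In the field: r = mv/(|q|B) = (4.983×10⁻²⁷)(2.513×10⁵)/((3.204×10⁻¹⁹)(0.223)) ≈ 0.0175 m.

r ≈ 0.0175 m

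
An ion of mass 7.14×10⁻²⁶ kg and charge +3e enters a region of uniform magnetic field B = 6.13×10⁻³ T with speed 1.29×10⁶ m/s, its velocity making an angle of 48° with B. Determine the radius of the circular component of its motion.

v⊥ = v sinθ = 1.29×10⁶·sin48° ≈ 9.587×10⁵ m/s.
r = m v⊥/(|q|B) = (7.14×10⁻²⁶)(9.587×10⁵)/((4.806×10⁻¹⁹)(6.13×10⁻³)) ≈ 23.2 m.

r ≈ 23.2 m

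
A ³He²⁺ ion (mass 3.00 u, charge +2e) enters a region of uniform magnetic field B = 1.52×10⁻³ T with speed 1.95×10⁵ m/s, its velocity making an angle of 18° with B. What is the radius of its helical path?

r ≈ 0.617 m

v⊥ = v sinθ = 1.95×10⁵·sin18° ≈ 6.026×10⁴ m/s.
r = m v⊥/(|q|B) = (4.983×10⁻²⁷)(6.026×10⁴)/((3.204×10⁻¹⁹)(1.52×10⁻³)) ≈ 0.617 m.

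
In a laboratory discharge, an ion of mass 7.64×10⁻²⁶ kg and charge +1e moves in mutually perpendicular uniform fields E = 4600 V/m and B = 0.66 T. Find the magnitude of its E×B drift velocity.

In crossed fields the guiding centre drifts at v_d = |E×B|/B² = E/B, independent of charge and mass.
v_d = 4600/0.66 = 7000 m/s.

v_d ≈ 7000 m/s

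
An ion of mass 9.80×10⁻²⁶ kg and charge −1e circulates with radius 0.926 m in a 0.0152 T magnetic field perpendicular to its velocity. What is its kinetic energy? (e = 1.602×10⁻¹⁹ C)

KE ≈ 2.59×10⁻¹⁷ J

v = |q|Br/m, then KE = ½mv² = (qBr)²/(2m).
v = (1.602×10⁻¹⁹)(0.0152)(0.926)/9.80×10⁻²⁶ ≈ 2.301×10⁴ m/s.
KE = ½(9.80×10⁻²⁶)(2.301×10⁴)² ≈ 2.59×10⁻¹⁷ J.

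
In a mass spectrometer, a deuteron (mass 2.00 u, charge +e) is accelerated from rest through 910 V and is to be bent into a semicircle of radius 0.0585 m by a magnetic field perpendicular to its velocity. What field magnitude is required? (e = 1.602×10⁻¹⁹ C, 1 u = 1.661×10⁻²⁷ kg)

B ≈ 0.105 T

v = √(2|q|V/m) = √(2·1.602×10⁻¹⁹·910/3.322×10⁻²⁷) ≈ 2.963×10⁵ m/s.
B = mv/(|q|r) = (3.322×10⁻²⁷)(2.963×10⁵)/((1.602×10⁻¹⁹)(0.0585)) ≈ 0.105 T.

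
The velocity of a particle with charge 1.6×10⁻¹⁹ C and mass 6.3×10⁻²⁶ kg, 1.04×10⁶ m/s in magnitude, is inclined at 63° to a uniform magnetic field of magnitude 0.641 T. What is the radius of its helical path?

v⊥ = v sinθ = 1.04×10⁶·sin63° ≈ 9.266×10⁵ m/s.
r = m v⊥/(|q|B) = (6.3×10⁻²⁶)(9.266×10⁵)/((1.6×10⁻¹⁹)(0.641)) ≈ 0.569 m.

r ≈ 0.569 m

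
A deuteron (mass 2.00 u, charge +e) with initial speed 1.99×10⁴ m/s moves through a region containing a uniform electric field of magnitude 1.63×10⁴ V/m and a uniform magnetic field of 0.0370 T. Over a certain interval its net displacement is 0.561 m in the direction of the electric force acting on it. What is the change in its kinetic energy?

ΔKE ≈ 1.46×10⁻¹⁵ J

The magnetic force is always ⟂ v and does no work; only the electric force changes KE.
ΔKE = F_E · d = |q|E d = (1.602×10⁻¹⁹)(1.63×10⁴)(0.561) ≈ 1.46×10⁻¹⁵ J.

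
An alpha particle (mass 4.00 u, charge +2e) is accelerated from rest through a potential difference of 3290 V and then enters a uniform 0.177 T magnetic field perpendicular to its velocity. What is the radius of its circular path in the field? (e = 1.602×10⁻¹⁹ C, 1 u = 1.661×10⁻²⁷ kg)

Acceleration: |q|V = ½mv² ⇒ v = √(2|q|V/m) = √(2·3.204×10⁻¹⁹·3290/6.644×10⁻²⁷) ≈ 5.633×10⁵ m/s.
In the field: r = mv/(|q|B) = (6.644×10⁻²⁷)(5.633×10⁵)/((3.204×10⁻¹⁹)(0.177)) ≈ 0.0660 m.

r ≈ 0.0660 m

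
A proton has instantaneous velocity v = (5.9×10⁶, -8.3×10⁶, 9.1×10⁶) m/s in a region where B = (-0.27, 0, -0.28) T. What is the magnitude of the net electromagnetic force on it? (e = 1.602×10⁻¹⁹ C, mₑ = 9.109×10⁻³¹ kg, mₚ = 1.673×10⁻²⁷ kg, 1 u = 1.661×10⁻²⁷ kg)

v×B = (2.32×10⁶, -8.05×10⁵, -2.24×10⁶) N/C.
F = q v×B = (1.602×10⁻¹⁹ C)·(2.32×10⁶, -8.05×10⁵, -2.24×10⁶) = (3.72×10⁻¹³, -1.29×10⁻¹³, -3.59×10⁻¹³) N.
|F| = 5.33×10⁻¹³ N.

|F| ≈ 5.33×10⁻¹³ N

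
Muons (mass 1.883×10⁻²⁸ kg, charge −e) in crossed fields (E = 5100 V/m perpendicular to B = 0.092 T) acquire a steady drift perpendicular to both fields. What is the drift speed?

The steady drift has the magnetic force balancing the electric force, so v_d = E/B.
v_d = 5100/0.092 = 5.5×10⁴ m/s.

v_d ≈ 5.5×10⁴ m/s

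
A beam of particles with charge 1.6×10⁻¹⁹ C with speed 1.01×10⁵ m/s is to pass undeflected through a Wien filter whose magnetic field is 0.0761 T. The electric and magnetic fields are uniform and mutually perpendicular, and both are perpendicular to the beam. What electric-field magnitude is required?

E = 7690 V/m

For straight-line motion qE = qvB, so E = vB.
E = 1.01×10⁵ × 0.0761 = 7690 V/m.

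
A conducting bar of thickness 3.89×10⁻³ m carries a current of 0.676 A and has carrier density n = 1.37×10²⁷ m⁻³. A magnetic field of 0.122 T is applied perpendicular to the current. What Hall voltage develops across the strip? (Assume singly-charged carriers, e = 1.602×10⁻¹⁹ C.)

V_H ≈ 9.66×10⁻⁸ V

V_H = IB/(n e t).
V_H = (0.676)(0.122)/((1.37×10²⁷)(1.602×10⁻¹⁹)(3.89×10⁻³)) ≈ 9.66×10⁻⁸ V.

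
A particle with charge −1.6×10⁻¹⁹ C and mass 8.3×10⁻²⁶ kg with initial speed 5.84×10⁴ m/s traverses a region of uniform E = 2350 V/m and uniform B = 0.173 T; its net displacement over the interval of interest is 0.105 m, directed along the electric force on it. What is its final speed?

v_f ≈ 6.60×10⁴ m/s

B does no work; ΔKE = |q|E d.
½mv_f² = ½mv₀² + |q|Ed = ½(8.3×10⁻²⁶)(5.84×10⁴)² + (1.6×10⁻¹⁹)(2350)(0.105) ≈ 1.415×10⁻¹⁶ J + 3.948×10⁻¹⁷ J ≈ 1.810×10⁻¹⁶ J.
v_f = √(2·1.810×10⁻¹⁶/8.3×10⁻²⁶) ≈ 6.60×10⁴ m/s.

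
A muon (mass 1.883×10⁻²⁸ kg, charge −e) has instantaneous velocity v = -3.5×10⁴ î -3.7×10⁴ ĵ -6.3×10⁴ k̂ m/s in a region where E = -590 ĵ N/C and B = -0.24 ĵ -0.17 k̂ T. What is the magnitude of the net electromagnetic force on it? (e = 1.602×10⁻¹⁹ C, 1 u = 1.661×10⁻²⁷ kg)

v×B = (-8830, -5950, 8400) N/C.
E + v×B = (-8830, -6540, 8400) N/C.
F = q(E + v×B) = (−1.602×10⁻¹⁹ C)·(-8830, -6540, 8400) = (1.41×10⁻¹⁵, 1.05×10⁻¹⁵, -1.35×10⁻¹⁵) N.
|F| = 2.22×10⁻¹⁵ N.

|F| ≈ 2.22×10⁻¹⁵ N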